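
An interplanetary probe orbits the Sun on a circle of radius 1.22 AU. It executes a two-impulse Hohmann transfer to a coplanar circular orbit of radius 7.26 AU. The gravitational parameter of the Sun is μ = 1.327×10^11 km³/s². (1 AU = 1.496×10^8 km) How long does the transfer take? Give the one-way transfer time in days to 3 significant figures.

In km: r₁ = 1.22 × 1.496×10^8 = 1.82512×10^8 km; r₂ = 7.26 × 1.496×10^8 = 1.086096×10^9 km.
Semi-major axis of the transfer orbit: a_t = (1.82512×10^8 + 1.086096×10^9)/2 = 6.34304×10^8 km.
Half the transfer-orbit period gives t = π√(a_t³/μ) = 1.378×10^8 s.
Converting: 1.378×10^8 s ÷ 86400 s/day = 1590 days.

t = 1590 days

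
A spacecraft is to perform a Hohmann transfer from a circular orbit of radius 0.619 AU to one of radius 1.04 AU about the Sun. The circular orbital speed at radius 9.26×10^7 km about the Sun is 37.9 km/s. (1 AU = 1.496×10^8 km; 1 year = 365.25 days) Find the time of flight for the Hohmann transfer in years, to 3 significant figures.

t = 0.377 years

From the circular-orbit relation v² = μ/r at r = 9.26×10^7 km: μ = v²r = (37.9)² × 9.26×10^7 = 1.33012×10^11 km³/s².
In km: r₁ = 0.619 × 1.496×10^8 = 9.26024×10^7 km; r₂ = 1.04 × 1.496×10^8 = 1.55584×10^8 km.
Transfer-ellipse semi-major axis a_t = (r₁ + r₂)/2 = (9.26024×10^7 + 1.55584×10^8)/2 = 1.240932×10^8 km.
Half the transfer-orbit period gives t = π√(a_t³/μ) = 1.191×10^7 s.
Converting: 1.191×10^7 s ÷ 3.15576×10^7 s/year (365.25 × 86400) = 0.377 years.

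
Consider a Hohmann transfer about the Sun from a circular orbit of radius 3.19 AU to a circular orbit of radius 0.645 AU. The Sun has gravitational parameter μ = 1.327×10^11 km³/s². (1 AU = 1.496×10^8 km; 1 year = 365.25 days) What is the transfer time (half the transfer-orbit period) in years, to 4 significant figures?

In km: r₁ = 3.19 × 1.496×10^8 = 4.77224×10^8 km; r₂ = 0.645 × 1.496×10^8 = 9.6492×10^7 km.
Transfer-ellipse semi-major axis a_t = (r₁ + r₂)/2 = (4.77224×10^8 + 9.6492×10^7)/2 = 2.86858×10^8 km.
By Kepler's third law the transfer-orbit period is T = 2π√(a_t³/μ), so t = T/2 = 4.190×10^7 s.
Converting: 4.190×10^7 s ÷ 3.15576×10^7 s/year (365.25 × 86400) = 1.328 years.

t = 1.328 years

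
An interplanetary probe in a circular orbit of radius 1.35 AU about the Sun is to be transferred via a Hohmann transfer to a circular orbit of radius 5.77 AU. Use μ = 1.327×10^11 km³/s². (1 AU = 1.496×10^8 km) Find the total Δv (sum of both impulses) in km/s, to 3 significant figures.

In km: r₁ = 1.35 × 1.496×10^8 = 2.0196×10^8 km; r₂ = 5.77 × 1.496×10^8 = 8.63192×10^8 km.
Semi-major axis of the transfer orbit: a_t = (2.0196×10^8 + 8.63192×10^8)/2 = 5.32576×10^8 km.
Circular speed at r₁: v₁ = √(μ/r₁) = √(1.327×10^11/2.0196×10^8) = 25.63 km/s.
On the transfer ellipse at r₁, v² = μ(2/r − 1/a) gives v_p = √[μ(2/r₁ − 1/a_t)] = 32.63 km/s.
First burn Δv₁ = |v_p − v₁| = 7.000 km/s.
Circular speed at r₂: v₂ = √(μ/r₂) = 12.399 km/s.
Transfer-orbit speed at r₂: v_a = √[μ(2/r₂ − 1/a_t)] = 7.6353 km/s.
Second burn Δv₂ = |v₂ − v_a| = 4.764 km/s.
Δv = Δv₁ + Δv₂ = 7.000 + 4.764 = 11.76 km/s.

Δv = 11.8 km/s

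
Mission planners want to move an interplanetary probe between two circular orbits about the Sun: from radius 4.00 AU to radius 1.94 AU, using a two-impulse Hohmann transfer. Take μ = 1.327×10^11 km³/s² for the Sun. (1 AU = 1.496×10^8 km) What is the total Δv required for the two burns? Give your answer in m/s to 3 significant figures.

Δv = 6290 m/s

In km: r₁ = 4.00 × 1.496×10^8 = 5.984×10^8 km; r₂ = 1.94 × 1.496×10^8 = 2.90224×10^8 km.
The Hohmann ellipse has a_t = (r₁ + r₂)/2 = 4.44312×10^8 km.
At r₁ the circular-orbit speed is v₁ = √(μ/r₁) = 14.8915 km/s.
Transfer-orbit speed at r₁ (vis-viva): v_a = √[μ(2/r₁ − 1/a_t)] = 12.0354 km/s.
First burn Δv₁ = |v_a − v₁| = 2.856 km/s.
Circular speed at r₂: v₂ = √(μ/r₂) = 21.383 km/s.
Transfer-orbit speed at r₂: v_p = √[μ(2/r₂ − 1/a_t)] = 24.815 km/s.
Second burn Δv₂ = |v₂ − v_p| = 3.432 km/s.
Total Δv = Δv₁ + Δv₂ = 6.288 km/s.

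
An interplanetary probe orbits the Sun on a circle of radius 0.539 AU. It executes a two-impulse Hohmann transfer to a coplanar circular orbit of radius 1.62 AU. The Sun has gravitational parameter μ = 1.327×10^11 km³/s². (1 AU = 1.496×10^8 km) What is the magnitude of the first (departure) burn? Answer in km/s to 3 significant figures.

In km: r₁ = 0.539 × 1.496×10^8 = 8.06344×10^7 km; r₂ = 1.62 × 1.496×10^8 = 2.42352×10^8 km.
Transfer-ellipse semi-major axis a_t = (r₁ + r₂)/2 = (8.06344×10^7 + 2.42352×10^8)/2 = 1.614932×10^8 km.
Circular speed at r = 8.06344×10^7 km: v_c = √(μ/r) = 40.567 km/s.
Vis-viva on the transfer ellipse at r = 8.06344×10^7 km gives v_t = √[μ(2/r − 1/a_t)] = 49.696 km/s.
Δv₁ = |v_t − v_c| = |49.696 − 40.567| = 9.129 km/s.

Δv₁ = 9.13 km/s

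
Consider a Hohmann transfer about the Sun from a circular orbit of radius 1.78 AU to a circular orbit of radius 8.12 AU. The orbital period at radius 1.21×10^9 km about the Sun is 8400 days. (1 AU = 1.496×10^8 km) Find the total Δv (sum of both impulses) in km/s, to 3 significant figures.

From Kepler's third law T² = 4π²r³/μ at r = 1.21×10^9 km, T = 8400 days = 8400 × 86400 s = 7.2576×10^8 s: μ = 4π²r³/T² = 1.32779×10^11 km³/s².
In km: r₁ = 1.78 × 1.496×10^8 = 2.66288×10^8 km; r₂ = 8.12 × 1.496×10^8 = 1.214752×10^9 km.
The Hohmann ellipse has a_t = (r₁ + r₂)/2 = 7.4052×10^8 km.
At r₁ the circular-orbit speed is v₁ = √(μ/r₁) = 22.3300 km/s.
On the transfer ellipse at r₁, vis-viva gives v_p = √[μ(2/r₁ − 1/a_t)] = 28.5999 km/s.
First burn Δv₁ = |v_p − v₁| = 6.2699 km/s.
Circular speed at r₂: v₂ = √(μ/r₂) = 10.4549 km/s.
Transfer-orbit speed at r₂: v_a = √[μ(2/r₂ − 1/a_t)] = 6.26944 km/s.
Second burn Δv₂ = |v₂ − v_a| = 4.1855 km/s.
Δv = Δv₁ + Δv₂ = 6.2699 + 4.1855 = 10.46 km/s.

Δv = 10.5 km/s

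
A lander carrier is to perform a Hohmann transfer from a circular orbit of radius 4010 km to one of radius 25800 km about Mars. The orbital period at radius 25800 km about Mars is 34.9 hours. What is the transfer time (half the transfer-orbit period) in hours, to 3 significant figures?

t = 7.66 hours

From Kepler's third law T² = 4π²r³/μ at r = 25800 km, T = 34.9 hours = 34.9 × 3600 s = 1.2564×10^5 s: μ = 4π²r³/T² = 42950.0 km³/s².
The Hohmann ellipse has a_t = (r₁ + r₂)/2 = 14905 km.
Transfer time t = π√(a_t³/μ) = π√((14905)³ / 42950.0) = 27580 s.
Converting: 27580 s ÷ 3600 s/hour = 7.66 hours.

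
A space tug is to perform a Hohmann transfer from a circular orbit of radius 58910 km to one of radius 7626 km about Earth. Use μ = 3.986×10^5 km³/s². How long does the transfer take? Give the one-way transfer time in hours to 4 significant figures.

t = 8.387 hours

The Hohmann ellipse has a_t = (r₁ + r₂)/2 = 33268 km.
By Kepler's third law the transfer-orbit period is T = 2π√(a_t³/μ), so t = T/2 = 30194 s.
Converting: 30194 s ÷ 3600 s/hour = 8.387 hours.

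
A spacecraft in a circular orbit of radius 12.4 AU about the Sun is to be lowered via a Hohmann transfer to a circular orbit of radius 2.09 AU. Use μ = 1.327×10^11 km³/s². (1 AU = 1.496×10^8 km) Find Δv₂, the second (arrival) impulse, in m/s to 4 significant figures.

Δv₂ = 6350 m/s

In km: r₁ = 12.4 × 1.496×10^8 = 1.85504×10^9 km; r₂ = 2.09 × 1.496×10^8 = 3.12664×10^8 km.
Semi-major axis of the transfer orbit: a_t = (1.85504×10^9 + 3.12664×10^8)/2 = 1.083852×10^9 km.
Circular speed at r = 3.12664×10^8 km: v_c = √(μ/r) = 20.60 km/s.
Transfer-orbit speed at the same r (vis-viva, a = a_t): v_t = √[μ(2/r − 1/a_t)] = 26.95 km/s.
Δv₂ = |v_t − v_c| = |26.95 − 20.60| = 6.350 km/s.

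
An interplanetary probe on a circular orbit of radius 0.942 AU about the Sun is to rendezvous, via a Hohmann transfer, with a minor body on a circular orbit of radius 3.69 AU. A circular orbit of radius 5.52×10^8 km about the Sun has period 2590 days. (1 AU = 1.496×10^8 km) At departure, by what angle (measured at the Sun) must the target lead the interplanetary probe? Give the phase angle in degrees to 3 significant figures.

From Kepler's third law T² = 4π²r³/μ at r = 5.52×10^8 km, T = 2590 days = 2590 × 86400 s = 2.23776×10^8 s: μ = 4π²r³/T² = 1.32602×10^11 km³/s².
In km: r₁ = 0.942 × 1.496×10^8 = 1.409232×10^8 km; r₂ = 3.69 × 1.496×10^8 = 5.52024×10^8 km.
The Hohmann ellipse has a_t = (r₁ + r₂)/2 = 3.464736×10^8 km.
The half-period of the transfer ellipse is t = π√(a_t³/μ) = 5.564×10^7 s.
Target angular speed ω₂ = √(μ/r₂³) = 2.808×10^-8 rad/s.
Angle swept by the target during transfer: ω₂·t = 1.562 rad = 89.50°.
Arrival is 180° from departure on the ellipse, so φ = 180° − 89.50° = 90.5°.

φ = 90.5°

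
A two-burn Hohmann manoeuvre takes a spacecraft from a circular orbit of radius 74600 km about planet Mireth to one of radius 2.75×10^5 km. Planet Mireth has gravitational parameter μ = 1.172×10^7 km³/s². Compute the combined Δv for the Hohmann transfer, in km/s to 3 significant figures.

The Hohmann ellipse has a_t = (r₁ + r₂)/2 = 1.748×10^5 km.
Circular speed at r₁: v₁ = √(μ/r₁) = √(1.172×10^7/74600) = 12.53414 km/s.
On the transfer ellipse at r₁, vis-viva equation gives v_p = √[μ(2/r₁ − 1/a_t)] = 15.72136 km/s.
First burn Δv₁ = |v_p − v₁| = 3.1872 km/s.
At r₂, v₂ = √(μ/r₂) = 6.5283 km/s.
Transfer-orbit speed at r₂: v_a = √[μ(2/r₂ − 1/a_t)] = 4.2648 km/s.
Second burn Δv₂ = |v₂ − v_a| = 2.2635 km/s.
Total Δv = Δv₁ + Δv₂ = 5.451 km/s.

Δv = 5.45 km/s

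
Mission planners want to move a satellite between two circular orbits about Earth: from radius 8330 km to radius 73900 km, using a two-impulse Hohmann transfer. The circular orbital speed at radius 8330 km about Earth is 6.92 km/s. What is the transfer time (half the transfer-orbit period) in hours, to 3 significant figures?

t = 11.5 hours

From the circular-orbit relation v² = μ/r at r = 8330 km: μ = v²r = (6.92)² × 8330 = 3.98894×10^5 km³/s².
The Hohmann ellipse has a_t = (r₁ + r₂)/2 = 41115 km.
By Kepler's third law the transfer-orbit period is T = 2π√(a_t³/μ), so t = T/2 = 41470 s.
Converting: 41470 s ÷ 3600 s/hour = 11.5 hours.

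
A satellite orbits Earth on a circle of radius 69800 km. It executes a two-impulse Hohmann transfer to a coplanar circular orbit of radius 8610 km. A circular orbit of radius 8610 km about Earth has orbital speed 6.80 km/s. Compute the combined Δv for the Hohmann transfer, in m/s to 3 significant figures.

From the circular-orbit relation v² = μ/r at r = 8610 km: μ = v²r = (6.80)² × 8610 = 3.98126×10^5 km³/s².
Transfer-ellipse semi-major axis a_t = (r₁ + r₂)/2 = (69800 + 8610)/2 = 39205 km.
Circular speed at r₁: v₁ = √(μ/r₁) = √(3.98126×10^5/69800) = 2.388 km/s.
On the transfer ellipse at r₁, vis-viva equation gives v_a = √[μ(2/r₁ − 1/a_t)] = 1.119 km/s.
First burn Δv₁ = |v_a − v₁| = 1.269 km/s.
Circular speed at r₂: v₂ = √(μ/r₂) = 6.800 km/s.
Transfer-orbit speed at r₂: v_p = √[μ(2/r₂ − 1/a_t)] = 9.073 km/s.
Second burn Δv₂ = |v₂ − v_p| = 2.273 km/s.
Δv = Δv₁ + Δv₂ = 1.269 + 2.273 = 3.542 km/s.

Δv = 3540 m/s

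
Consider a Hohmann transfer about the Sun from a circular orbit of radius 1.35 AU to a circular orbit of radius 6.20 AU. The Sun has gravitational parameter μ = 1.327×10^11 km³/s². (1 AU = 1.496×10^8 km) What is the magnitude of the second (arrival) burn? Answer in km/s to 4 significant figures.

Δv₂ = 4.808 km/s

In km: r₁ = 1.35 × 1.496×10^8 = 2.0196×10^8 km; r₂ = 6.20 × 1.496×10^8 = 9.2752×10^8 km.
The Hohmann ellipse has a_t = (r₁ + r₂)/2 = 5.6474×10^8 km.
On the circular orbit at r = 9.2752×10^8 km, v_c = √(μ/r) = 11.961 km/s.
Vis-viva on the transfer ellipse at r = 9.2752×10^8 km gives v_t = √[μ(2/r − 1/a_t)] = 7.1529 km/s.
Δv₂ = |v_t − v_c| = |7.1529 − 11.961| = 4.808 km/s.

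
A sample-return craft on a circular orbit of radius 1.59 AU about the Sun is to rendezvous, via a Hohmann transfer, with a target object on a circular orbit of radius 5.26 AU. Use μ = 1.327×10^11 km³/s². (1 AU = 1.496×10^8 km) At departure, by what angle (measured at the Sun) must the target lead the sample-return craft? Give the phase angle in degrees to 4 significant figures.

φ = 85.42°

In km: r₁ = 1.59 × 1.496×10^8 = 2.37864×10^8 km; r₂ = 5.26 × 1.496×10^8 = 7.86896×10^8 km.
The Hohmann ellipse has a_t = (r₁ + r₂)/2 = 5.1238×10^8 km.
The half-period of the transfer ellipse is t = π√(a_t³/μ) = 1.00024×10^8 s.
The target's mean motion on its circular orbit is ω₂ = √(μ/r₂³) = 1.65029×10^-8 rad/s.
Angle swept by the target during transfer: ω₂·t = 1.6507 rad = 94.58°.
The sample-return craft traverses 180° on the transfer ellipse, so the target must lead by 180° − 94.58° = 85.42°.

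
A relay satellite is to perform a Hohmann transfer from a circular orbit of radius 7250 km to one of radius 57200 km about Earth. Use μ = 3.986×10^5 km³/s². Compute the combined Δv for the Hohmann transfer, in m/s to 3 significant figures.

Δv = 3850 m/s

Transfer-ellipse semi-major axis a_t = (r₁ + r₂)/2 = (7250 + 57200)/2 = 32225 km.
Circular speed at r₁: v₁ = √(μ/r₁) = √(3.986×10^5/7250) = 7.415 km/s.
On the transfer ellipse at r₁, v² = μ(2/r − 1/a) gives v_p = √[μ(2/r₁ − 1/a_t)] = 9.879 km/s.
First burn Δv₁ = |v_p − v₁| = 2.464 km/s.
Circular speed at r₂: v₂ = √(μ/r₂) = 2.640 km/s.
Transfer-orbit speed at r₂: v_a = √[μ(2/r₂ − 1/a_t)] = 1.252 km/s.
Second burn Δv₂ = |v₂ − v_a| = 1.388 km/s.
Total Δv = Δv₁ + Δv₂ = 3.852 km/s.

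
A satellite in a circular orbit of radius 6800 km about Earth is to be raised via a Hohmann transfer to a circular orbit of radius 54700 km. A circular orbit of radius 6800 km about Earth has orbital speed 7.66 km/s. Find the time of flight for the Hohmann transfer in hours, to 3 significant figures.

t = 7.45 hours

From the circular-orbit relation v² = μ/r at r = 6800 km: μ = v²r = (7.66)² × 6800 = 3.98994×10^5 km³/s².
Semi-major axis of the transfer orbit: a_t = (6800 + 54700)/2 = 30750 km.
Transfer time t = π√(a_t³/μ) = π√((30750)³ / 3.98994×10^5) = 26820 s.
Converting: 26820 s ÷ 3600 s/hour = 7.45 hours.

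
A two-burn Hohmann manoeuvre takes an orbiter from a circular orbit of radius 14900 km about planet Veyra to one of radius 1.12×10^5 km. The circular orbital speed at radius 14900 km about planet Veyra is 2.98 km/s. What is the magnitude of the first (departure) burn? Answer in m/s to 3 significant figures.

From the circular-orbit relation v² = μ/r at r = 14900 km: μ = v²r = (2.98)² × 14900 = 1.32318×10^5 km³/s².
Semi-major axis of the transfer orbit: a_t = (14900 + 1.120×10^5)/2 = 63450 km.
On the circular orbit at r = 14900 km, v_c = √(μ/r) = 2.9800 km/s.
Vis-viva on the transfer ellipse at r = 14900 km gives v_t = √[μ(2/r − 1/a_t)] = 3.9592 km/s.
Δv₁ = |v_t − v_c| = |3.9592 − 2.9800| = 0.9792 km/s.

Δv₁ = 979 m/s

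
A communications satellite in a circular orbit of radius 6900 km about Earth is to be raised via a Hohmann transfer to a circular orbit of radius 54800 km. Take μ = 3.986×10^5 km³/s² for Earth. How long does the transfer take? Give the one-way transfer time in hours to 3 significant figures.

Semi-major axis of the transfer orbit: a_t = (6900 + 54800)/2 = 30850 km.
By Kepler's third law the transfer-orbit period is T = 2π√(a_t³/μ), so t = T/2 = 26960 s.
Converting: 26960 s ÷ 3600 s/hour = 7.49 hours.

t = 7.49 hours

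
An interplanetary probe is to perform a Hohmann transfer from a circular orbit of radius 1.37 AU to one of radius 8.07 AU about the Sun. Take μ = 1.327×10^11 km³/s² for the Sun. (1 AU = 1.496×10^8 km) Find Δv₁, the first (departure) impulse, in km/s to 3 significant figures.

In km: r₁ = 1.37 × 1.496×10^8 = 2.04952×10^8 km; r₂ = 8.07 × 1.496×10^8 = 1.207272×10^9 km.
Transfer-ellipse semi-major axis a_t = (r₁ + r₂)/2 = (2.04952×10^8 + 1.207272×10^9)/2 = 7.06112×10^8 km.
Circular speed at r = 2.04952×10^8 km: v_c = √(μ/r) = 25.4454 km/s.
Vis-viva on the transfer ellipse at r = 2.04952×10^8 km gives v_t = √[μ(2/r − 1/a_t)] = 33.2717 km/s.
Δv₁ = |v_t − v_c| = |33.2717 − 25.4454| = 7.826 km/s.

Δv₁ = 7.83 km/s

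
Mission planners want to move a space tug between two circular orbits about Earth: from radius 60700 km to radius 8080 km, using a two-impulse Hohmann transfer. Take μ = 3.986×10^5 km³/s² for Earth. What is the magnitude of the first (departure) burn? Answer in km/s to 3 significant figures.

The Hohmann ellipse has a_t = (r₁ + r₂)/2 = 34390 km.
Circular speed at r = 60700 km: v_c = √(μ/r) = 2.56256 km/s.
Transfer-orbit speed at the same r (vis-viva, a = a_t): v_t = √[μ(2/r − 1/a_t)] = 1.24212 km/s.
Δv₁ = |v_t − v_c| = |1.24212 − 2.56256| = 1.320 km/s.

Δv₁ = 1.32 km/s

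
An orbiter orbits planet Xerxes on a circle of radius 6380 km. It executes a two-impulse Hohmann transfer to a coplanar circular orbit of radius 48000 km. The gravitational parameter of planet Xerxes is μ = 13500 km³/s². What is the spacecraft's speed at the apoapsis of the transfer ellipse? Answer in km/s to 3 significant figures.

Transfer-ellipse semi-major axis a_t = (r₁ + r₂)/2 = (6380 + 48000)/2 = 27190 km.
At apoapsis, r = 48000 km.
From the vis-viva equation, v = √[μ(2/r − 1/a_t)] = 0.2569 km/s.

v = 0.257 km/s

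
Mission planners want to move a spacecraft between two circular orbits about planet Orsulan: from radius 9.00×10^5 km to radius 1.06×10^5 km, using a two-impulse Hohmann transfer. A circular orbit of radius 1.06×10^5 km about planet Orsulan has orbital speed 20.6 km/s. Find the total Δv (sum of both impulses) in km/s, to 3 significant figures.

Δv = 10.8 km/s

From the circular-orbit relation v² = μ/r at r = 1.06×10^5 km: μ = v²r = (20.6)² × 1.06×10^5 = 4.49822×10^7 km³/s².
Transfer-ellipse semi-major axis a_t = (r₁ + r₂)/2 = (9.000×10^5 + 1.060×10^5)/2 = 5.030×10^5 km.
Circular speed at r₁: v₁ = √(μ/r₁) = √(4.49822×10^7/9.000×10^5) = 7.0697 km/s.
On the transfer ellipse at r₁, vis-viva equation gives v_a = √[μ(2/r₁ − 1/a_t)] = 3.2454 km/s.
First burn Δv₁ = |v_a − v₁| = 3.824 km/s.
Circular speed at r₂: v₂ = √(μ/r₂) = 20.600 km/s.
Transfer-orbit speed at r₂: v_p = √[μ(2/r₂ − 1/a_t)] = 27.555 km/s.
Second burn Δv₂ = |v₂ − v_p| = 6.955 km/s.
Δv = Δv₁ + Δv₂ = 3.824 + 6.955 = 10.78 km/s.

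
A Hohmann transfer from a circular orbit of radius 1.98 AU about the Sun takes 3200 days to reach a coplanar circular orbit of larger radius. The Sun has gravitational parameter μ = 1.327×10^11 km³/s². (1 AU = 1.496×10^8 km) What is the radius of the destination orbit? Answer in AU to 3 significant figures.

r₂ = 11.5 AU

In km: r₁ = 1.98 × 1.496×10^8 = 2.96208×10^8 km.
Transfer time t = 3200 days = 2.7648×10^8 s, and t = π√(a_t³/μ).
So a_t = (μ t²/π²)^(1/3) = (1.327×10^11 × (2.7648×10^8)² / π²)^(1/3) = 1.0092×10^9 km.
Since a_t = (r₁ + r₂)/2, r₂ = 2a_t − r₁ = 2×1.0092×10^9 − 2.96208×10^8 = 1.722192×10^9 km.
In AU: r₂ = 1.722192×10^9 / 1.496×10^8 = 11.5 AU.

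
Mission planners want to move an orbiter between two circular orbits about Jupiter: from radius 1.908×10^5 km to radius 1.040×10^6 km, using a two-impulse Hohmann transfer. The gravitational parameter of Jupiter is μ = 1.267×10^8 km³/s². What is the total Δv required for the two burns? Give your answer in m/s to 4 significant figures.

Semi-major axis of the transfer orbit: a_t = (1.908×10^5 + 1.040×10^6)/2 = 6.154×10^5 km.
At r₁ the circular-orbit speed is v₁ = √(μ/r₁) = 25.77 km/s.
On the transfer ellipse at r₁, v² = μ(2/r − 1/a) gives v_p = √[μ(2/r₁ − 1/a_t)] = 33.50 km/s.
First burn Δv₁ = |v_p − v₁| = 7.730 km/s.
Circular speed at r₂: v₂ = √(μ/r₂) = 11.038 km/s.
Transfer-orbit speed at r₂: v_a = √[μ(2/r₂ − 1/a_t)] = 6.1459 km/s.
Second burn Δv₂ = |v₂ − v_a| = 4.892 km/s.
Δv = Δv₁ + Δv₂ = 7.730 + 4.892 = 12.62 km/s.

Δv = 12620 m/s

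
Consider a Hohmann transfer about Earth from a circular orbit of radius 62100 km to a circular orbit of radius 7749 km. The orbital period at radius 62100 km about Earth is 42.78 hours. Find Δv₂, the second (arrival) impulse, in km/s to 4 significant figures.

From Kepler's third law T² = 4π²r³/μ at r = 62100 km, T = 42.78 hours = 42.78 × 3600 s = 1.54008×10^5 s: μ = 4π²r³/T² = 3.98610×10^5 km³/s².
Transfer-ellipse semi-major axis a_t = (r₁ + r₂)/2 = (62100 + 7749)/2 = 34924.5 km.
On the circular orbit at r = 7749 km, v_c = √(μ/r) = 7.172 km/s.
Vis-viva on the transfer ellipse at r = 7749 km gives v_t = √[μ(2/r − 1/a_t)] = 9.564 km/s.
Δv₂ = |v_t − v_c| = |9.564 − 7.172| = 2.392 km/s.

Δv₂ = 2.392 km/s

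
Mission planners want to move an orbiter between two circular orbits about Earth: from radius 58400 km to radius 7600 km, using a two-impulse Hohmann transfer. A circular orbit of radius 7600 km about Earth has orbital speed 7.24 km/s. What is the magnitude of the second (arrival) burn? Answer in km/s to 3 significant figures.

Δv₂ = 2.39 km/s

From the circular-orbit relation v² = μ/r at r = 7600 km: μ = v²r = (7.24)² × 7600 = 3.98374×10^5 km³/s².
Transfer-ellipse semi-major axis a_t = (r₁ + r₂)/2 = (58400 + 7600)/2 = 33000 km.
On the circular orbit at r = 7600 km, v_c = √(μ/r) = 7.240 km/s.
Vis-viva on the transfer ellipse at r = 7600 km gives v_t = √[μ(2/r − 1/a_t)] = 9.631 km/s.
Δv₂ = |v_t − v_c| = |9.631 − 7.240| = 2.391 km/s.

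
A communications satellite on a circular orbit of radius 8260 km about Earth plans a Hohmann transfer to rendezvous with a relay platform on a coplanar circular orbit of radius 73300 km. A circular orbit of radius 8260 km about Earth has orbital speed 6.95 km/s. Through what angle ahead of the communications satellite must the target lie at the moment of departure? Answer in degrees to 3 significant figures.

φ = 105°

From the circular-orbit relation v² = μ/r at r = 8260 km: μ = v²r = (6.95)² × 8260 = 3.98979×10^5 km³/s².
Semi-major axis of the transfer orbit: a_t = (8260 + 73300)/2 = 40780 km.
The half-period of the transfer ellipse is t = π√(a_t³/μ) = 40958.7 s.
Target angular speed ω₂ = √(μ/r₂³) = 3.18287×10^-5 rad/s.
Angle swept by the target during transfer: ω₂·t = 1.30366 rad = 74.69°.
The communications satellite traverses 180° on the transfer ellipse, so the target must lead by 180° − 74.69° = 105°.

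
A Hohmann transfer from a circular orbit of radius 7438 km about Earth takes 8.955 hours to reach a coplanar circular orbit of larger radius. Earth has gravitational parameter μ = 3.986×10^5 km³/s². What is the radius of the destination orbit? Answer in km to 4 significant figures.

Transfer time t = 8.955 hours = 32238 s, and t = π√(a_t³/μ).
So a_t = (μ t²/π²)^(1/3) = (3.986×10^5 × (32238)² / π²)^(1/3) = 34753 km.
Since a_t = (r₁ + r₂)/2, r₂ = 2a_t − r₁ = 2×34753 − 7438 = 62068 km.

r₂ = 62070 km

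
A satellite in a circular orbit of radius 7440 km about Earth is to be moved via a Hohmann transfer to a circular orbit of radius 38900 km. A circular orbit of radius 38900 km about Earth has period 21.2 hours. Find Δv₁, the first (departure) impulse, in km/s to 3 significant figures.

From Kepler's third law T² = 4π²r³/μ at r = 38900 km, T = 21.2 hours = 21.2 × 3600 s = 76320 s: μ = 4π²r³/T² = 3.98962×10^5 km³/s².
The Hohmann ellipse has a_t = (r₁ + r₂)/2 = 23170 km.
Circular speed at r = 7440 km: v_c = √(μ/r) = 7.3228 km/s.
Transfer-orbit speed at the same r (vis-viva, a = a_t): v_t = √[μ(2/r − 1/a_t)] = 9.4884 km/s.
Δv₁ = |v_t − v_c| = |9.4884 − 7.3228| = 2.166 km/s.

Δv₁ = 2.17 km/s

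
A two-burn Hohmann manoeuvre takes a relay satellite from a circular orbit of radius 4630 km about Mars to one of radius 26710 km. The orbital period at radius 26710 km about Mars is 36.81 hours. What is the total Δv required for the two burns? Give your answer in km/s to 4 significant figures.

From Kepler's third law T² = 4π²r³/μ at r = 26710 km, T = 36.81 hours = 36.81 × 3600 s = 1.32516×10^5 s: μ = 4π²r³/T² = 42839.5 km³/s².
The Hohmann ellipse has a_t = (r₁ + r₂)/2 = 15670 km.
At r₁ the circular-orbit speed is v₁ = √(μ/r₁) = 3.041809 km/s.
Transfer-orbit speed at r₁ (vis-viva equation): v_p = √[μ(2/r₁ − 1/a_t)] = 3.971315 km/s.
First burn Δv₁ = |v_p − v₁| = 0.92951 km/s.
Circular speed at r₂: v₂ = √(μ/r₂) = 1.26644 km/s.
Transfer-orbit speed at r₂: v_a = √[μ(2/r₂ − 1/a_t)] = 0.688401 km/s.
Second burn Δv₂ = |v₂ − v_a| = 0.57804 km/s.
Total Δv = Δv₁ + Δv₂ = 1.508 km/s.

Δv = 1.508 km/s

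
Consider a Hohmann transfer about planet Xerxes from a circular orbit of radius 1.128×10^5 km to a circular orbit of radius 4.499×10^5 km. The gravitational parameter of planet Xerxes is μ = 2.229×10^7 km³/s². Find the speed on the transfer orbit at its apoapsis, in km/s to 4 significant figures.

Semi-major axis of the transfer orbit: a_t = (1.128×10^5 + 4.499×10^5)/2 = 2.8135×10^5 km.
At apoapsis, r = 4.499×10^5 km.
From the vis-viva equation, v = √[μ(2/r − 1/a_t)] = 4.457 km/s.

v = 4.457 km/s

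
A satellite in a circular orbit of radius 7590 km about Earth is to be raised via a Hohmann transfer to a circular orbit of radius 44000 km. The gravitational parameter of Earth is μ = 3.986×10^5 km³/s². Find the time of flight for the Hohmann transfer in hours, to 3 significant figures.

The Hohmann ellipse has a_t = (r₁ + r₂)/2 = 25795 km.
By Kepler's third law the transfer-orbit period is T = 2π√(a_t³/μ), so t = T/2 = 20620 s.
Converting: 20620 s ÷ 3600 s/hour = 5.73 hours.

t = 5.73 hours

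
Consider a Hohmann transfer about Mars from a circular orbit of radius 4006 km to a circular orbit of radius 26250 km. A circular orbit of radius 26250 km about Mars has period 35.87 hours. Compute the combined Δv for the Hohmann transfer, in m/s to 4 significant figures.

Δv = 1657 m/s

From Kepler's third law T² = 4π²r³/μ at r = 26250 km, T = 35.87 hours = 35.87 × 3600 s = 1.29132×10^5 s: μ = 4π²r³/T² = 42823.3 km³/s².
Transfer-ellipse semi-major axis a_t = (r₁ + r₂)/2 = (4006 + 26250)/2 = 15128 km.
At r₁ the circular-orbit speed is v₁ = √(μ/r₁) = 3.270 km/s.
On the transfer ellipse at r₁, vis-viva equation gives v_p = √[μ(2/r₁ − 1/a_t)] = 4.307 km/s.
First burn Δv₁ = |v_p − v₁| = 1.037 km/s.
At r₂, v₂ = √(μ/r₂) = 1.27725 km/s.
Transfer-orbit speed at r₂: v_a = √[μ(2/r₂ − 1/a_t)] = 0.657264 km/s.
Second burn Δv₂ = |v₂ − v_a| = 0.6200 km/s.
Δv = Δv₁ + Δv₂ = 1.037 + 0.6200 = 1.657 km/s.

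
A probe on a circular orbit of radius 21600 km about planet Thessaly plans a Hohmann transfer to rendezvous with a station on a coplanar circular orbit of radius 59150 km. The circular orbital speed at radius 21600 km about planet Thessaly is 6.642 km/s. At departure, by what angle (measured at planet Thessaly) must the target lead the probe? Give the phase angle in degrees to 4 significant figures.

φ = 78.49°

From the circular-orbit relation v² = μ/r at r = 21600 km: μ = v²r = (6.642)² × 21600 = 9.52909×10^5 km³/s².
The Hohmann ellipse has a_t = (r₁ + r₂)/2 = 40375 km.
The half-period of the transfer ellipse is t = π√(a_t³/μ) = 26109 s.
Target angular speed ω₂ = √(μ/r₂³) = 6.7857×10^-5 rad/s.
Angle swept by the target during transfer: ω₂·t = 1.7717 rad = 101.51°.
Arrival is 180° from departure on the ellipse, so φ = 180° − 101.51° = 78.49°.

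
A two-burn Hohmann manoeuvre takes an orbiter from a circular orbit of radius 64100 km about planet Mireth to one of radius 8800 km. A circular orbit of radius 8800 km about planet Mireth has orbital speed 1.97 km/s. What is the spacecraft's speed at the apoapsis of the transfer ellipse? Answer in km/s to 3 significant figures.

From the circular-orbit relation v² = μ/r at r = 8800 km: μ = v²r = (1.97)² × 8800 = 34151.9 km³/s².
The Hohmann ellipse has a_t = (r₁ + r₂)/2 = 36450 km.
The apoapsis of the transfer ellipse is at r = 64100 km.
Vis-viva: v = √[μ(2/r − 1/a_t)] = √[34151.9 × (2/64100 − 1/36450)] = 0.3587 km/s.

v = 0.359 km/s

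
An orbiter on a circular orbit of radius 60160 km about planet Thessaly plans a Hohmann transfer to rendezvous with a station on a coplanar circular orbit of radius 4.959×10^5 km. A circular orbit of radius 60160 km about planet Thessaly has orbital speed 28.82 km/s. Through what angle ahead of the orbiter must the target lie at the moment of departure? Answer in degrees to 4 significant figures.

From the circular-orbit relation v² = μ/r at r = 60160 km: μ = v²r = (28.82)² × 60160 = 4.99684×10^7 km³/s².
Transfer-ellipse semi-major axis a_t = (r₁ + r₂)/2 = (60160 + 4.959×10^5)/2 = 2.7803×10^5 km.
Transfer time t = π√(a_t³/μ) = 65154 s.
The target's mean motion on its circular orbit is ω₂ = √(μ/r₂³) = 2.0242×10^-5 rad/s.
Angle swept by the target during transfer: ω₂·t = 1.31885 rad = 75.56°.
Arrival is 180° from departure on the ellipse, so φ = 180° − 75.56° = 104.4°.

φ = 104.4°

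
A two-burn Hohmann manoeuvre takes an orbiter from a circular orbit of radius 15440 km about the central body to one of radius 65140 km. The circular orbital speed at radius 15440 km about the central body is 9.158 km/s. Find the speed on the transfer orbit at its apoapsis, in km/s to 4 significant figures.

v = 2.760 km/s

From the circular-orbit relation v² = μ/r at r = 15440 km: μ = v²r = (9.158)² × 15440 = 1.29494×10^6 km³/s².
The Hohmann ellipse has a_t = (r₁ + r₂)/2 = 40290 km.
At apoapsis, r = 65140 km.
From the vis-viva equation, v = √[μ(2/r − 1/a_t)] = 2.760 km/s.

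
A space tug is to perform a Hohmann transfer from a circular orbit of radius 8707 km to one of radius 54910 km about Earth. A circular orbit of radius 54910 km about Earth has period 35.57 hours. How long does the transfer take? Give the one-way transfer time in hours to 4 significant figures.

t = 7.841 hours

From Kepler's third law T² = 4π²r³/μ at r = 54910 km, T = 35.57 hours = 35.57 × 3600 s = 1.28052×10^5 s: μ = 4π²r³/T² = 3.98604×10^5 km³/s².
The Hohmann ellipse has a_t = (r₁ + r₂)/2 = 31808.5 km.
Half the transfer-orbit period gives t = π√(a_t³/μ) = 28229 s.
Converting: 28229 s ÷ 3600 s/hour = 7.841 hours.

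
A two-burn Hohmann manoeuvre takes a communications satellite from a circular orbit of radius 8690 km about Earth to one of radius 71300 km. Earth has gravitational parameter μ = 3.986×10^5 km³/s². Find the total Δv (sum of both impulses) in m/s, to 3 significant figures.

Δv = 3530 m/s

The Hohmann ellipse has a_t = (r₁ + r₂)/2 = 39995 km.
At r₁ the circular-orbit speed is v₁ = √(μ/r₁) = 6.773 km/s.
On the transfer ellipse at r₁, vis-viva equation gives v_p = √[μ(2/r₁ − 1/a_t)] = 9.043 km/s.
First burn Δv₁ = |v_p − v₁| = 2.270 km/s.
At r₂, v₂ = √(μ/r₂) = 2.364 km/s.
Transfer-orbit speed at r₂: v_a = √[μ(2/r₂ − 1/a_t)] = 1.102 km/s.
Second burn Δv₂ = |v₂ − v_a| = 1.262 km/s.
Total Δv = Δv₁ + Δv₂ = 3.532 km/s.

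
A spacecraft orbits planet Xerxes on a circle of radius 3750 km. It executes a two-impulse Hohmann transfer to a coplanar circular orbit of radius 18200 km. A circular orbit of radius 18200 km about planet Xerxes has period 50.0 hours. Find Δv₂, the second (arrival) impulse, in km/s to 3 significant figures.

From Kepler's third law T² = 4π²r³/μ at r = 18200 km, T = 50.0 hours = 50.0 × 3600 s = 1.800×10^5 s: μ = 4π²r³/T² = 7345.63 km³/s².
The Hohmann ellipse has a_t = (r₁ + r₂)/2 = 10975 km.
Circular speed at r = 18200 km: v_c = √(μ/r) = 0.6353 km/s.
Transfer-orbit speed at the same r (vis-viva, a = a_t): v_t = √[μ(2/r − 1/a_t)] = 0.3714 km/s.
Δv₂ = |v_t − v_c| = |0.3714 − 0.6353| = 0.2639 km/s.

Δv₂ = 0.264 km/s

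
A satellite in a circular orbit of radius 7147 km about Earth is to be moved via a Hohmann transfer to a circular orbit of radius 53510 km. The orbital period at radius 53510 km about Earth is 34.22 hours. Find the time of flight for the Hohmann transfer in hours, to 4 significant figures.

From Kepler's third law T² = 4π²r³/μ at r = 53510 km, T = 34.22 hours = 34.22 × 3600 s = 1.23192×10^5 s: μ = 4π²r³/T² = 3.98565×10^5 km³/s².
Semi-major axis of the transfer orbit: a_t = (7147 + 53510)/2 = 30328.5 km.
Half the transfer-orbit period gives t = π√(a_t³/μ) = 26283 s.
Converting: 26283 s ÷ 3600 s/hour = 7.301 hours.

t = 7.301 hours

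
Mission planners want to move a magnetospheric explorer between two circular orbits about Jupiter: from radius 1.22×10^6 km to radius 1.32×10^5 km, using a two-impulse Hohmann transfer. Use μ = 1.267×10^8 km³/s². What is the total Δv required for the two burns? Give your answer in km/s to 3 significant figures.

The Hohmann ellipse has a_t = (r₁ + r₂)/2 = 6.760×10^5 km.
Circular speed at r₁: v₁ = √(μ/r₁) = √(1.267×10^8/1.220×10^6) = 10.191 km/s.
On the transfer ellipse at r₁, vis-viva gives v_a = √[μ(2/r₁ − 1/a_t)] = 4.5032 km/s.
First burn Δv₁ = |v_a − v₁| = 5.688 km/s.
At r₂, v₂ = √(μ/r₂) = 30.98 km/s.
Transfer-orbit speed at r₂: v_p = √[μ(2/r₂ − 1/a_t)] = 41.62 km/s.
Second burn Δv₂ = |v₂ − v_p| = 10.64 km/s.
Δv = Δv₁ + Δv₂ = 5.688 + 10.64 = 16.33 km/s.

Δv = 16.3 km/s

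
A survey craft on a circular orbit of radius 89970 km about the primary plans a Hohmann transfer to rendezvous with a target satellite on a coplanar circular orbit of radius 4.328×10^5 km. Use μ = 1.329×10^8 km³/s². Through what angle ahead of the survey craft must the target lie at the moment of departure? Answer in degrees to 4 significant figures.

φ = 95.52°

Transfer-ellipse semi-major axis a_t = (r₁ + r₂)/2 = (89970 + 4.328×10^5)/2 = 2.61385×10^5 km.
Transfer time t = π√(a_t³/μ) = 36417 s.
Target angular speed ω₂ = √(μ/r₂³) = 4.0488×10^-5 rad/s.
Angle swept by the target during transfer: ω₂·t = 1.4745 rad = 84.48°.
Arrival is 180° from departure on the ellipse, so φ = 180° − 84.48° = 95.52°.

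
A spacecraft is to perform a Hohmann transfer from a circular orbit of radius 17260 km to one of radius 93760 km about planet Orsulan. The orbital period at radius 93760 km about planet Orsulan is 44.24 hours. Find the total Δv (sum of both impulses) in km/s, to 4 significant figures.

Δv = 4.220 km/s

From Kepler's third law T² = 4π²r³/μ at r = 93760 km, T = 44.24 hours = 44.24 × 3600 s = 1.59264×10^5 s: μ = 4π²r³/T² = 1.28285×10^6 km³/s².
The Hohmann ellipse has a_t = (r₁ + r₂)/2 = 55510 km.
Circular speed at r₁: v₁ = √(μ/r₁) = √(1.28285×10^6/17260) = 8.62121 km/s.
On the transfer ellipse at r₁, vis-viva gives v_p = √[μ(2/r₁ − 1/a_t)] = 11.2045 km/s.
First burn Δv₁ = |v_p − v₁| = 2.5833 km/s.
Circular speed at r₂: v₂ = √(μ/r₂) = 3.6990 km/s.
Transfer-orbit speed at r₂: v_a = √[μ(2/r₂ − 1/a_t)] = 2.0626 km/s.
Second burn Δv₂ = |v₂ − v_a| = 1.6364 km/s.
Total Δv = Δv₁ + Δv₂ = 4.220 km/s.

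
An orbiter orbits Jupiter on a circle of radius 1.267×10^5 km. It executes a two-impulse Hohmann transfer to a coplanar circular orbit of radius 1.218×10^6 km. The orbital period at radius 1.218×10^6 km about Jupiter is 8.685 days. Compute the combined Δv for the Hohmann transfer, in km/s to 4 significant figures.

Δv = 16.71 km/s

From Kepler's third law T² = 4π²r³/μ at r = 1.218×10^6 km, T = 8.685 days = 8.685 × 86400 s = 7.50384×10^5 s: μ = 4π²r³/T² = 1.26688×10^8 km³/s².
Semi-major axis of the transfer orbit: a_t = (1.267×10^5 + 1.218×10^6)/2 = 6.7235×10^5 km.
Circular speed at r₁: v₁ = √(μ/r₁) = √(1.26688×10^8/1.267×10^5) = 31.62 km/s.
Transfer-orbit speed at r₁ (vis-viva equation): v_p = √[μ(2/r₁ − 1/a_t)] = 42.56 km/s.
First burn Δv₁ = |v_p − v₁| = 10.94 km/s.
Circular speed at r₂: v₂ = √(μ/r₂) = 10.1987 km/s.
Transfer-orbit speed at r₂: v_a = √[μ(2/r₂ − 1/a_t)] = 4.42725 km/s.
Second burn Δv₂ = |v₂ − v_a| = 5.771 km/s.
Total Δv = Δv₁ + Δv₂ = 16.71 km/s.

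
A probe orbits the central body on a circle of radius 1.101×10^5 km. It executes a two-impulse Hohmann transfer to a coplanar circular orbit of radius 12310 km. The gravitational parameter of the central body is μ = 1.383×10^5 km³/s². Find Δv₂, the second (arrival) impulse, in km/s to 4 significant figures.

Δv₂ = 1.144 km/s

The Hohmann ellipse has a_t = (r₁ + r₂)/2 = 61205 km.
On the circular orbit at r = 12310 km, v_c = √(μ/r) = 3.352 km/s.
Vis-viva on the transfer ellipse at r = 12310 km gives v_t = √[μ(2/r − 1/a_t)] = 4.496 km/s.
Δv₂ = |v_t − v_c| = |4.496 − 3.352| = 1.144 km/s.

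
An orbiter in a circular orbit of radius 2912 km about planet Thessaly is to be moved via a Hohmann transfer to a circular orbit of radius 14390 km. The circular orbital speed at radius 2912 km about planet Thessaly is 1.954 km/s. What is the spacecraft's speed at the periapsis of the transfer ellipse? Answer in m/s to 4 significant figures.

v = 2520 m/s

From the circular-orbit relation v² = μ/r at r = 2912 km: μ = v²r = (1.954)² × 2912 = 11118.4 km³/s².
Transfer-ellipse semi-major axis a_t = (r₁ + r₂)/2 = (2912 + 14390)/2 = 8651 km.
The periapsis of the transfer ellipse is at r = 2912 km.
From the vis-viva equation, v = √[μ(2/r − 1/a_t)] = 2.520 km/s.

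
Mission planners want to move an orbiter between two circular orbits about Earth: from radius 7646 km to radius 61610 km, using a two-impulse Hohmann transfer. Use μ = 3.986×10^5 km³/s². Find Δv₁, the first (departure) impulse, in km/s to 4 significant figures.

Semi-major axis of the transfer orbit: a_t = (7646 + 61610)/2 = 34628 km.
On the circular orbit at r = 7646 km, v_c = √(μ/r) = 7.220 km/s.
Transfer-orbit speed at the same r (vis-viva, a = a_t): v_t = √[μ(2/r − 1/a_t)] = 9.631 km/s.
Δv₁ = |v_t − v_c| = |9.631 − 7.220| = 2.411 km/s.

Δv₁ = 2.411 km/s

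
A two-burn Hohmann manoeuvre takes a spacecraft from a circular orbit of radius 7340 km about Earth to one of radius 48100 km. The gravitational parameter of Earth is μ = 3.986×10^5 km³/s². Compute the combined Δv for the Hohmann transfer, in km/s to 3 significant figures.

Δv = 3.74 km/s

The Hohmann ellipse has a_t = (r₁ + r₂)/2 = 27720 km.
Circular speed at r₁: v₁ = √(μ/r₁) = √(3.986×10^5/7340) = 7.369 km/s.
On the transfer ellipse at r₁, vis-viva gives v_p = √[μ(2/r₁ − 1/a_t)] = 9.707 km/s.
First burn Δv₁ = |v_p − v₁| = 2.338 km/s.
At r₂, v₂ = √(μ/r₂) = 2.8787 km/s.
Transfer-orbit speed at r₂: v_a = √[μ(2/r₂ − 1/a_t)] = 1.4813 km/s.
Second burn Δv₂ = |v₂ − v_a| = 1.397 km/s.
Δv = Δv₁ + Δv₂ = 2.338 + 1.397 = 3.735 km/s.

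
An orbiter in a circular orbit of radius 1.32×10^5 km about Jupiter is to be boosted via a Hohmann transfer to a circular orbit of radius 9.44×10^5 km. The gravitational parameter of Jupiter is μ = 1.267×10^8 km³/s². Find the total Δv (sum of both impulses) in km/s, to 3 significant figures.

The Hohmann ellipse has a_t = (r₁ + r₂)/2 = 5.380×10^5 km.
Circular speed at r₁: v₁ = √(μ/r₁) = √(1.267×10^8/1.320×10^5) = 30.981 km/s.
On the transfer ellipse at r₁, vis-viva gives v_p = √[μ(2/r₁ − 1/a_t)] = 41.039 km/s.
First burn Δv₁ = |v_p − v₁| = 10.058 km/s.
Circular speed at r₂: v₂ = √(μ/r₂) = 11.5852 km/s.
Transfer-orbit speed at r₂: v_a = √[μ(2/r₂ − 1/a_t)] = 5.73850 km/s.
Second burn Δv₂ = |v₂ − v_a| = 5.8467 km/s.
Total Δv = Δv₁ + Δv₂ = 15.90 km/s.

Δv = 15.9 km/s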